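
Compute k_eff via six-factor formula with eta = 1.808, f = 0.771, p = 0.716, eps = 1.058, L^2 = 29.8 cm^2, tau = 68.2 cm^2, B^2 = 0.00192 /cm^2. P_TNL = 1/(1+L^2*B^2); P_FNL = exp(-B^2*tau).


k_inf = eta*f*p*eps = 1.808*0.771*0.716*1.058 = 1.055970
P_TNL = 1/(1 + L^2*B^2) = 1/(1 + 29.8*0.00192) = 0.9458805
P_FNL = exp(-B^2*tau) = exp(-0.00192*68.2) = 0.8772669
k_eff = k_inf * P_TNL * P_FNL = 1.055970 * 0.9458805 * 0.8772669
k_eff = 0.87623

0.87623


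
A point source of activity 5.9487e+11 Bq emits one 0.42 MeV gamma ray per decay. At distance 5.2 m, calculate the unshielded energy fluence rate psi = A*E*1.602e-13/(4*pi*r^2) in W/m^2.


psi = A * E * 1.602e-13 / (4*pi*r^2)
psi = 5.9487e+11 * 0.42 * 1.602e-13 / (4*pi*5.2^2)
psi = 1.1779e-04 W/m^2

1.1779e-04


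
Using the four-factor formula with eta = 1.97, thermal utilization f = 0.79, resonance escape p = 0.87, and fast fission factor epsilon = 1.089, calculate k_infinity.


k_inf = eta * f * p * epsilon
k_inf = 1.97 * 0.79 * 0.87 * 1.089
k_inf = 1.4745

1.4745


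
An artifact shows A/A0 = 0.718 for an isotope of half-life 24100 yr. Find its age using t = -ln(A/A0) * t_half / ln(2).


lambda = ln(2) / t_half = ln(2) / 24100 = 2.876129e-05 /yr
t = -ln(A/A0) / lambda
t = -ln(0.718) / 2.876129e-05
t = 11518 yr

11518


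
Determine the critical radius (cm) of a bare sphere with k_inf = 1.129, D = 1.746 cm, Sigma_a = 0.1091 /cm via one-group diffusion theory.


L^2 = D / Sigma_a = 1.746 / 0.1091 = 16.00367 cm^2
B_m^2 = (k_inf - 1) / L^2 = (1.129 - 1) / 16.00367 = 0.008060651 /cm^2
For a bare sphere: B_g = pi/R, so R_c = pi / sqrt(B_m^2)
R_c = pi / sqrt(0.008060651) = 34.992 cm

34.992


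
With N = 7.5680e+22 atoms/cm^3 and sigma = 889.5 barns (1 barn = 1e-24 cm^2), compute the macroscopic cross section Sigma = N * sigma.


Sigma = N * sigma_barns * 1e-24
Sigma = 7.5680e+22 * 889.5 * 1e-24
Sigma = 67.317 /cm

67.317


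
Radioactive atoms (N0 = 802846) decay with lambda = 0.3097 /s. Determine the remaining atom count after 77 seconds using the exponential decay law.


N = N0 * exp(-lambda * t)
N = 802846 * exp(-0.3097 * 77)
N = 3.5323e-05

3.5323e-05


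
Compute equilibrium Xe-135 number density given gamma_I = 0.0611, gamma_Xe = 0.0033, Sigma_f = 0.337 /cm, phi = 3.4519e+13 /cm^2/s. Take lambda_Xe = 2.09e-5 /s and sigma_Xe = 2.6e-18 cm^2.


Xe_eq = (gamma_I + gamma_Xe) * Sigma_f * phi / (lambda_Xe + sigma_Xe * phi)
Numerator = (0.0611 + 0.0033) * 0.337 * 3.4519e+13 = 7.491590e+11
Denominator = 2.09e-5 + 2.6e-18 * 3.4519e+13 = 1.106494e-04
Xe_eq = 7.491590e+11 / 1.106494e-04 = 6.7706e+15 /cm^3

6.7706e+15


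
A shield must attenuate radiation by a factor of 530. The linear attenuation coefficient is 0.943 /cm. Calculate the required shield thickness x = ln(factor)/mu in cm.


x = ln(factor) / mu
x = ln(530) / 0.943
x = 6.6520 cm

6.6520


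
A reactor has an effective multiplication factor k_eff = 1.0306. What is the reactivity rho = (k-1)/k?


rho = (k_eff - 1) / k_eff
rho = (1.0306 - 1) / 1.0306
rho = 0.029691

0.029691


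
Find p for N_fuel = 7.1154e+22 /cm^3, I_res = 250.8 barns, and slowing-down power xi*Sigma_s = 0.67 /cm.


p = exp(-N * I * 1e-24 / (xi*Sigma_s))
p = exp(-7.1154e+22 * 250.8 * 1e-24 / 0.67)
p = 2.7076e-12

2.7076e-12


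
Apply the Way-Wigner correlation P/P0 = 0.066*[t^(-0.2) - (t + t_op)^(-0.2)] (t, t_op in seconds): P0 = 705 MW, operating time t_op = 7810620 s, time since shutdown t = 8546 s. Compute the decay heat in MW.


P/P0 = 0.066 * [t^(-0.2) - (t + t_op)^(-0.2)]
P/P0 = 0.066 * [8546^(-0.2) - (8546 + 7810620)^(-0.2)]
P/P0 = 0.066 * [0.1635488 - 0.04181845] = 0.008034203
P = 705 * 0.008034203 = 5.6641 MW

5.6641


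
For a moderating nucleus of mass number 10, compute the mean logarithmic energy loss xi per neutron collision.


xi = 1 + (A-1)^2/(2A) * ln((A-1)/(A+1))
xi = 1 + (10-1)^2/(2*10) * ln((10-1)/(10 +1))
xi = 0.18728

0.18728


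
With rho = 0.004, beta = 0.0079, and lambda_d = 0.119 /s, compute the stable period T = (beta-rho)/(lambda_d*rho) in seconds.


T = (beta - rho) / (lambda_d * rho)
T = (0.0079 - 0.004) / (0.119 * 0.004)
T = 8.1933 s

8.1933


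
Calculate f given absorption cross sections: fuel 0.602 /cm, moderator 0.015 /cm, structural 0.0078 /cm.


f = Sigma_a_fuel / (Sigma_a_fuel + Sigma_a_mod + Sigma_a_other)
f = 0.602 / (0.602 + 0.015 + 0.0078)
f = 0.96351

0.96351


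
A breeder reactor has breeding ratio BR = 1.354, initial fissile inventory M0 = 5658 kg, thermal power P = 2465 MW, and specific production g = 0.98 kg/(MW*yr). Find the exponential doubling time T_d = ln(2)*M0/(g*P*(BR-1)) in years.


Breeding gain G = BR - 1 = 1.354 - 1 = 0.354
Fissile production rate = g * P * G = 0.98 * 2465 * 0.354 = 855.1578 kg/yr
T_d = ln(2) * M0 / (g * P * G)
T_d = ln(2) * 5658 / 855.1578 = 4.5861 yr

4.5861


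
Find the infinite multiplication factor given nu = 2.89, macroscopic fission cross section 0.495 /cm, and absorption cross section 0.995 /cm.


k_inf = nu * Sigma_f / Sigma_a
k_inf = 2.89 * 0.495 / 0.995
k_inf = 1.4377

1.4377


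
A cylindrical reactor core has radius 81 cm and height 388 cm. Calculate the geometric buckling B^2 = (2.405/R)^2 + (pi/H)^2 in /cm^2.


B^2 = (2.405/R)^2 + (pi/H)^2
B^2 = (2.405/81)^2 + (pi/388)^2
B^2 = 9.4714e-04 /cm^2

9.4714e-04


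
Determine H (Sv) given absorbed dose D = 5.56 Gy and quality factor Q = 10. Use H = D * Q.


H = D * Q
H = 5.56 * 10
H = 55.600 Sv

55.600


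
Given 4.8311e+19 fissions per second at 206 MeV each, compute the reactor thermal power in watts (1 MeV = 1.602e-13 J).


P = fission_rate * E_MeV * 1.602e-13
P = 4.8311e+19 * 206 * 1.602e-13
P = 1.5943e+09 W

1.5943e+09


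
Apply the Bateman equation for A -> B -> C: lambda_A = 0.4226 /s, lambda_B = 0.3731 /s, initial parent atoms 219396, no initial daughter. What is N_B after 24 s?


N_B(t) = lambda_A * N_A0 / (lambda_B - lambda_A) * [exp(-lambda_A*t) - exp(-lambda_B*t)]
exp(-0.4226*24) = 3.937419e-05; exp(-0.3731*24) = 1.291676e-04
N_B = 0.4226 * 219396 / (0.3731 - 0.4226) * (3.937419e-05 - 1.291676e-04)
N_B = 168.19

168.19


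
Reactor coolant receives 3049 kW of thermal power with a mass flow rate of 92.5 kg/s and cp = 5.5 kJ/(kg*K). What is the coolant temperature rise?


dT = Q / (m_dot * cp)
dT = 3049 / (92.5 * 5.5)
dT = 5.9931 C

5.9931


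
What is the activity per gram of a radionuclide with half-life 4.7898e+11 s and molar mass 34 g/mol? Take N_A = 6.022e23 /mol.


lambda = ln(2) / t_half = ln(2) / 4.7898e+11 = 1.447132e-12 /s
SA = lambda * N_A / M
SA = 1.447132e-12 * 6.022e23 / 34
SA = 2.5631e+10 Bq/g

2.5631e+10


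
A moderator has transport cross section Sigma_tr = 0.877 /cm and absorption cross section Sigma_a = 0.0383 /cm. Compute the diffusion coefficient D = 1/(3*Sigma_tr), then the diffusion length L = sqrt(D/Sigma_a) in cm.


D = 1 / (3 * Sigma_tr) = 1 / (3 * 0.877) = 0.3800836 cm
L = sqrt(D / Sigma_a)
L = sqrt(0.3800836 / 0.0383)
L = 3.1502 cm

3.1502


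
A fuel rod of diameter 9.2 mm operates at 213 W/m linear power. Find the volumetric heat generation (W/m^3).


r = D / 2 / 1000 = 9.2 / 2 / 1000 = 0.0046 m
q''' = q' / (pi * r^2)
q''' = 213 / (pi * 0.0046^2)
q''' = 3.2042e+06 W/m^3

3.2042e+06


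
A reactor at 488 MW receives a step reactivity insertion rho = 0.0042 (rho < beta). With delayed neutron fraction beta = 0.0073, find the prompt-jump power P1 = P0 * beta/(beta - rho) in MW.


P1/P0 = beta / (beta - rho)
P1/P0 = 0.0073 / (0.0073 - 0.0042) = 2.354839
P1 = 488 * 2.354839 = 1149.2 MW

1149.2


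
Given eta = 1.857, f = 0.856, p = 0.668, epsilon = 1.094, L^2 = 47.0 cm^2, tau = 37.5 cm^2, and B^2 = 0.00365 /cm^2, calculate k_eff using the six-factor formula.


k_inf = eta*f*p*eps = 1.857*0.856*0.668*1.094 = 1.161661
P_TNL = 1/(1 + L^2*B^2) = 1/(1 + 47.0*0.00365) = 0.8535701
P_FNL = exp(-B^2*tau) = exp(-0.00365*37.5) = 0.8720792
k_eff = k_inf * P_TNL * P_FNL = 1.161661 * 0.8535701 * 0.8720792
k_eff = 0.86472

0.86472


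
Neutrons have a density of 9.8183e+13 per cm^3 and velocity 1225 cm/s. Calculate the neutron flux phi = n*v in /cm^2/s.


phi = n * v
phi = 9.8183e+13 * 1225
phi = 1.2027e+17 /cm^2/s

1.2027e+17


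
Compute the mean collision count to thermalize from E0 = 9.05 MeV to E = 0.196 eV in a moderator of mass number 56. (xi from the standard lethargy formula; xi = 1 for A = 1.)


xi = 1 + (A-1)^2/(2A)*ln((A-1)/(A+1)) = 0.03529286 (for A = 56)
n = ln(E0/E) / xi
n = ln(9.05e6 / 0.196) / 0.03529286
n = ln(4.617347e+07) / 0.03529286 = 500.04

500.04


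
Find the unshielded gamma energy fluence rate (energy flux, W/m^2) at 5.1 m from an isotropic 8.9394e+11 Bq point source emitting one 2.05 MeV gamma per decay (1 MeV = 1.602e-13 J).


psi = A * E * 1.602e-13 / (4*pi*r^2)
psi = 8.9394e+11 * 2.05 * 1.602e-13 / (4*pi*5.1^2)
psi = 8.9820e-04 W/m^2

8.9820e-04


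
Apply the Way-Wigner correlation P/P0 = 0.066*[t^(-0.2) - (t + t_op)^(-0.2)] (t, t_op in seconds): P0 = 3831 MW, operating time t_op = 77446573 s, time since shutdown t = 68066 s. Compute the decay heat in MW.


P/P0 = 0.066 * [t^(-0.2) - (t + t_op)^(-0.2)]
P/P0 = 0.066 * [68066^(-0.2) - (68066 + 77446573)^(-0.2)]
P/P0 = 0.066 * [0.1079976 - 0.02643159] = 0.005383357
P = 3831 * 0.005383357 = 20.624 MW

20.624


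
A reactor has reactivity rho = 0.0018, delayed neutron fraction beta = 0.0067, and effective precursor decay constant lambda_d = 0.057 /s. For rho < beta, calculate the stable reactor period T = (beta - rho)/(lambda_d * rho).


T = (beta - rho) / (lambda_d * rho)
T = (0.0067 - 0.0018) / (0.057 * 0.0018)
T = 47.758 s

47.758


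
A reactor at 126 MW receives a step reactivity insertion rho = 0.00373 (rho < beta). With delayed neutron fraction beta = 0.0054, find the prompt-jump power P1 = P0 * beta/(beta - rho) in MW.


P1/P0 = beta / (beta - rho)
P1/P0 = 0.0054 / (0.0054 - 0.00373) = 3.233533
P1 = 126 * 3.233533 = 407.43 MW

407.43


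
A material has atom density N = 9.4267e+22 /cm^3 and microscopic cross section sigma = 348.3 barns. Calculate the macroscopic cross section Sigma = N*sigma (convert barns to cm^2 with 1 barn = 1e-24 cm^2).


Sigma = N * sigma_barns * 1e-24
Sigma = 9.4267e+22 * 348.3 * 1e-24
Sigma = 32.833 /cm

32.833


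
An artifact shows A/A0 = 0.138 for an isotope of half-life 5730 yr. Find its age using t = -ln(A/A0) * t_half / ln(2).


lambda = ln(2) / t_half = ln(2) / 5730 = 1.209681e-04 /yr
t = -ln(A/A0) / lambda
t = -ln(0.138) / 1.209681e-04
t = 16372 yr

16372


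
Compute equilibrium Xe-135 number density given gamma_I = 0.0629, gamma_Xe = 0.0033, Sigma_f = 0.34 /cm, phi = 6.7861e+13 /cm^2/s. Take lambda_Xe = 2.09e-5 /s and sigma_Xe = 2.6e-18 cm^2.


Xe_eq = (gamma_I + gamma_Xe) * Sigma_f * phi / (lambda_Xe + sigma_Xe * phi)
Numerator = (0.0629 + 0.0033) * 0.34 * 6.7861e+13 = 1.527415e+12
Denominator = 2.09e-5 + 2.6e-18 * 6.7861e+13 = 1.973386e-04
Xe_eq = 1.527415e+12 / 1.973386e-04 = 7.7401e+15 /cm^3

7.7401e+15


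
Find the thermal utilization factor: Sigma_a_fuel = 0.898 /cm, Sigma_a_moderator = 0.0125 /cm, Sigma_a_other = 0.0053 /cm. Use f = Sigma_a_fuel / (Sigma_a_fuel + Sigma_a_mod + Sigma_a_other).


f = Sigma_a_fuel / (Sigma_a_fuel + Sigma_a_mod + Sigma_a_other)
f = 0.898 / (0.898 + 0.0125 + 0.0053)
f = 0.98056

0.98056


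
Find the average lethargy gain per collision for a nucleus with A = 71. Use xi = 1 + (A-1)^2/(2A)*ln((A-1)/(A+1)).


xi = 1 + (A-1)^2/(2A) * ln((A-1)/(A+1))
xi = 1 + (71-1)^2/(2*71) * ln((71-1)/(71 +1))
xi = 0.027906

0.027906


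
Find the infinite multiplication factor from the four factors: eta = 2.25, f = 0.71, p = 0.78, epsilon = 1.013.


k_inf = eta * f * p * epsilon
k_inf = 2.25 * 0.71 * 0.78 * 1.013
k_inf = 1.2622

1.2622


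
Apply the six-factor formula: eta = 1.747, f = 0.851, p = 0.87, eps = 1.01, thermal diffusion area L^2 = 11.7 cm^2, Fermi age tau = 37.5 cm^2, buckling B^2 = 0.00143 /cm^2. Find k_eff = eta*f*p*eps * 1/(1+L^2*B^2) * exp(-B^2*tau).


k_inf = eta*f*p*eps = 1.747*0.851*0.87*1.01 = 1.306361
P_TNL = 1/(1 + L^2*B^2) = 1/(1 + 11.7*0.00143) = 0.9835443
P_FNL = exp(-B^2*tau) = exp(-0.00143*37.5) = 0.9477875
k_eff = k_inf * P_TNL * P_FNL = 1.306361 * 0.9835443 * 0.9477875
k_eff = 1.2178

1.2178


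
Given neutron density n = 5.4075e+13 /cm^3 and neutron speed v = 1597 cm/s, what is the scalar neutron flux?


phi = n * v
phi = 5.4075e+13 * 1597
phi = 8.6358e+16 /cm^2/s

8.6358e+16


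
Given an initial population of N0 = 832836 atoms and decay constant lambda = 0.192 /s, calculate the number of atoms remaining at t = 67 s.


N = N0 * exp(-lambda * t)
N = 832836 * exp(-0.192 * 67)
N = 2.1567

2.1567


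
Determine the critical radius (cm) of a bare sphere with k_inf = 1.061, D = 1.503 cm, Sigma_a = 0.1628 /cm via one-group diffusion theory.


L^2 = D / Sigma_a = 1.503 / 0.1628 = 9.232187 cm^2
B_m^2 = (k_inf - 1) / L^2 = (1.061 - 1) / 9.232187 = 0.006607319 /cm^2
For a bare sphere: B_g = pi/R, so R_c = pi / sqrt(B_m^2)
R_c = pi / sqrt(0.006607319) = 38.649 cm

38.649


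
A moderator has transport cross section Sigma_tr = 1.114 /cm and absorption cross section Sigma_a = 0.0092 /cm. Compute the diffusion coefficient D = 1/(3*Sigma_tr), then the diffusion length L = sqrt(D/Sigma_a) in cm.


D = 1 / (3 * Sigma_tr) = 1 / (3 * 1.114) = 0.2992220 cm
L = sqrt(D / Sigma_a)
L = sqrt(0.2992220 / 0.0092)
L = 5.7030 cm

5.7030


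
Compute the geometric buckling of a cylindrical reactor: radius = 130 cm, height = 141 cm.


B^2 = (2.405/R)^2 + (pi/H)^2
B^2 = (2.405/130)^2 + (pi/141)^2
B^2 = 8.3868e-04 /cm^2

8.3868e-04


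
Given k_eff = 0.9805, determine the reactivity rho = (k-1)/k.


rho = (k_eff - 1) / k_eff
rho = (0.9805 - 1) / 0.9805
rho = -0.019888

-0.019888


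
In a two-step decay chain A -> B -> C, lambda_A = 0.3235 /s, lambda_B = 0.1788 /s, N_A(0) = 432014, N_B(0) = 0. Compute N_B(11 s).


N_B(t) = lambda_A * N_A0 / (lambda_B - lambda_A) * [exp(-lambda_A*t) - exp(-lambda_B*t)]
exp(-0.3235*11) = 0.02848151; exp(-0.1788*11) = 0.1399038
N_B = 0.3235 * 432014 / (0.1788 - 0.3235) * (0.02848151 - 0.1399038)
N_B = 107616

107616


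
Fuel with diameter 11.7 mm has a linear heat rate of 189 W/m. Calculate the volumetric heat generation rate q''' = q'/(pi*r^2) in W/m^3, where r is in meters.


r = D / 2 / 1000 = 11.7 / 2 / 1000 = 0.00585 m
q''' = q' / (pi * r^2)
q''' = 189 / (pi * 0.00585^2)
q''' = 1.7579e+06 W/m^3

1.7579e+06


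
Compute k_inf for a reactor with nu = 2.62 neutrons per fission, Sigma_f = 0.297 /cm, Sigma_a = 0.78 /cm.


k_inf = nu * Sigma_f / Sigma_a
k_inf = 2.62 * 0.297 / 0.78
k_inf = 0.99762

0.99762


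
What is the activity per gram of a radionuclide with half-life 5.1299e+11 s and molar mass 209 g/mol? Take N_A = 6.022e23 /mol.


lambda = ln(2) / t_half = ln(2) / 5.1299e+11 = 1.351190e-12 /s
SA = lambda * N_A / M
SA = 1.351190e-12 * 6.022e23 / 209
SA = 3.8932e+09 Bq/g

3.8932e+09


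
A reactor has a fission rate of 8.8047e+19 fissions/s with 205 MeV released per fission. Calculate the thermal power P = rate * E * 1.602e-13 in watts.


P = fission_rate * E_MeV * 1.602e-13
P = 8.8047e+19 * 205 * 1.602e-13
P = 2.8916e+09 W

2.8916e+09


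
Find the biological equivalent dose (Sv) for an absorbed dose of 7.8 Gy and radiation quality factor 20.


H = D * Q
H = 7.8 * 20
H = 156.00 Sv

156.00


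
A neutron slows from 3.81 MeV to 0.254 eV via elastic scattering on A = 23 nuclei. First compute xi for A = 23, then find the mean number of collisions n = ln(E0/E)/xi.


xi = 1 + (A-1)^2/(2A)*ln((A-1)/(A+1)) = 0.08448899 (for A = 23)
n = ln(E0/E) / xi
n = ln(3.81e6 / 0.254) / 0.08448899
n = ln(1.500000e+07) / 0.08448899 = 195.57

195.57


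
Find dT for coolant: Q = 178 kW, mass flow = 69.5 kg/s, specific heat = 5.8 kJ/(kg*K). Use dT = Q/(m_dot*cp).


dT = Q / (m_dot * cp)
dT = 178 / (69.5 * 5.8)
dT = 0.44158 C

0.44158


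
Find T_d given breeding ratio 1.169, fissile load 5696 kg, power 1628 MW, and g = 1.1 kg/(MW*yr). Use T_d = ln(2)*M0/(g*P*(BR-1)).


Breeding gain G = BR - 1 = 1.169 - 1 = 0.169
Fissile production rate = g * P * G = 1.1 * 1628 * 0.169 = 302.6452 kg/yr
T_d = ln(2) * M0 / (g * P * G)
T_d = ln(2) * 5696 / 302.6452 = 13.046 yr

13.046


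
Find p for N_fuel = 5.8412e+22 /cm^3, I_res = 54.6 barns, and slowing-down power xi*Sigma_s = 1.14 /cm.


p = exp(-N * I * 1e-24 / (xi*Sigma_s))
p = exp(-5.8412e+22 * 54.6 * 1e-24 / 1.14)
p = 0.060955

0.060955


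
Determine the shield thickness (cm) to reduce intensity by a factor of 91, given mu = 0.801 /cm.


x = ln(factor) / mu
x = ln(91) / 0.801
x = 5.6315 cm

5.6315


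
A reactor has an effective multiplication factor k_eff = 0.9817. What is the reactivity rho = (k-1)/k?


rho = (k_eff - 1) / k_eff
rho = (0.9817 - 1) / 0.9817
rho = -0.018641

-0.018641


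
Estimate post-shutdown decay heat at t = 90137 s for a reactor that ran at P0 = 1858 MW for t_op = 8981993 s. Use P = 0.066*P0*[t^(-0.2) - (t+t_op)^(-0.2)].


P/P0 = 0.066 * [t^(-0.2) - (t + t_op)^(-0.2)]
P/P0 = 0.066 * [90137^(-0.2) - (90137 + 8981993)^(-0.2)]
P/P0 = 0.066 * [0.1020985 - 0.04059365] = 0.004059320
P = 1858 * 0.004059320 = 7.5422 MW

7.5422


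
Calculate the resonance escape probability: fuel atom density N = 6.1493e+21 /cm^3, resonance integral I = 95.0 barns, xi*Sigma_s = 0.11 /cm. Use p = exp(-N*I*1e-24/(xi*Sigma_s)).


p = exp(-N * I * 1e-24 / (xi*Sigma_s))
p = exp(-6.1493e+21 * 95.0 * 1e-24 / 0.11)
p = 0.0049382

0.0049382


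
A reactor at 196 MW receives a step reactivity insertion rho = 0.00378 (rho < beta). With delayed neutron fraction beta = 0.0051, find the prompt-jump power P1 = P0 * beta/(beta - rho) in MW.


P1/P0 = beta / (beta - rho)
P1/P0 = 0.0051 / (0.0051 - 0.00378) = 3.863636
P1 = 196 * 3.863636 = 757.27 MW

757.27


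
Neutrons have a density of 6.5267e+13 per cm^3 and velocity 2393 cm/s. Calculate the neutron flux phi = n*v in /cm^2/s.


phi = n * v
phi = 6.5267e+13 * 2393
phi = 1.5618e+17 /cm^2/s

1.5618e+17


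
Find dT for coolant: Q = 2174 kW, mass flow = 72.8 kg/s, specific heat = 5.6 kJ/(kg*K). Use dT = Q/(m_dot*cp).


dT = Q / (m_dot * cp)
dT = 2174 / (72.8 * 5.6)
dT = 5.3326 C

5.3326


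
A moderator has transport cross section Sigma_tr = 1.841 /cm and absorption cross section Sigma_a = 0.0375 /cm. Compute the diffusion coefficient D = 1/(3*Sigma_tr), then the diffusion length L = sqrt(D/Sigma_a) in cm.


D = 1 / (3 * Sigma_tr) = 1 / (3 * 1.841) = 0.1810610 cm
L = sqrt(D / Sigma_a)
L = sqrt(0.1810610 / 0.0375)
L = 2.1973 cm

2.1973


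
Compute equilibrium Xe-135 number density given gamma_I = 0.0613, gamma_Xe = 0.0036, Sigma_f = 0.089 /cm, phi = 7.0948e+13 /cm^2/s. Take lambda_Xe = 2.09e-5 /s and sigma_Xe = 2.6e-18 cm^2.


Xe_eq = (gamma_I + gamma_Xe) * Sigma_f * phi / (lambda_Xe + sigma_Xe * phi)
Numerator = (0.0613 + 0.0036) * 0.089 * 7.0948e+13 = 4.098027e+11
Denominator = 2.09e-5 + 2.6e-18 * 7.0948e+13 = 2.053648e-04
Xe_eq = 4.098027e+11 / 2.053648e-04 = 1.9955e+15 /cm^3

1.9955e+15


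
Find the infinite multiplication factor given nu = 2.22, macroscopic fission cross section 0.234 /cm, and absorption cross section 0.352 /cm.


k_inf = nu * Sigma_f / Sigma_a
k_inf = 2.22 * 0.234 / 0.352
k_inf = 1.4758

1.4758


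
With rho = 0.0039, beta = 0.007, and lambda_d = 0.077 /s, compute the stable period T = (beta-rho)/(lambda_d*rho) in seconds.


T = (beta - rho) / (lambda_d * rho)
T = (0.007 - 0.0039) / (0.077 * 0.0039)
T = 10.323 s

10.323


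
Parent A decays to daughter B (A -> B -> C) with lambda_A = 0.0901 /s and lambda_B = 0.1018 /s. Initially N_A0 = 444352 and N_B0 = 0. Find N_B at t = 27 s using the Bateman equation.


N_B(t) = lambda_A * N_A0 / (lambda_B - lambda_A) * [exp(-lambda_A*t) - exp(-lambda_B*t)]
exp(-0.0901*27) = 0.08779945; exp(-0.1018*27) = 0.06401742
N_B = 0.0901 * 444352 / (0.1018 - 0.0901) * (0.08779945 - 0.06401742)
N_B = 81379

81379


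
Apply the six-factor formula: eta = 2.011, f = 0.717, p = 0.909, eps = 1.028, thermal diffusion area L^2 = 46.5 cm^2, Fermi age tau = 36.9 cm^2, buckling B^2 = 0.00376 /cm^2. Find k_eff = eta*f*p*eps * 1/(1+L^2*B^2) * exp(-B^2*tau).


k_inf = eta*f*p*eps = 2.011*0.717*0.909*1.028 = 1.347374
P_TNL = 1/(1 + L^2*B^2) = 1/(1 + 46.5*0.00376) = 0.8511797
P_FNL = exp(-B^2*tau) = exp(-0.00376*36.9) = 0.8704508
k_eff = k_inf * P_TNL * P_FNL = 1.347374 * 0.8511797 * 0.8704508
k_eff = 0.99828

0.99828


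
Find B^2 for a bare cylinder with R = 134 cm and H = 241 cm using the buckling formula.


B^2 = (2.405/R)^2 + (pi/H)^2
B^2 = (2.405/134)^2 + (pi/241)^2
B^2 = 4.9205e-04 /cm^2

4.9205e-04


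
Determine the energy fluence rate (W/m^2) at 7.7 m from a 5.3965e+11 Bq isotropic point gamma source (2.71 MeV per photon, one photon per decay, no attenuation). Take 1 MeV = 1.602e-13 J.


psi = A * E * 1.602e-13 / (4*pi*r^2)
psi = 5.3965e+11 * 2.71 * 1.602e-13 / (4*pi*7.7^2)
psi = 3.1445e-04 W/m^2

3.1445e-04


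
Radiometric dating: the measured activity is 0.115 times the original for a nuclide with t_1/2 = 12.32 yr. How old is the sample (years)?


lambda = ln(2) / t_half = ln(2) / 12.32 = 0.05626195 /yr
t = -ln(A/A0) / lambda
t = -ln(0.115) / 0.05626195
t = 38.442 yr

38.442


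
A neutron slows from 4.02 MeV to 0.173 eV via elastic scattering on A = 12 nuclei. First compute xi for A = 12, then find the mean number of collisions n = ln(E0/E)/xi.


xi = 1 + (A-1)^2/(2A)*ln((A-1)/(A+1)) = 0.1577690 (for A = 12)
n = ln(E0/E) / xi
n = ln(4.02e6 / 0.173) / 0.1577690
n = ln(2.323699e+07) / 0.1577690 = 107.51

107.51


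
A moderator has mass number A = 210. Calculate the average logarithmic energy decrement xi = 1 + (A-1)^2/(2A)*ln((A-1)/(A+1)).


xi = 1 + (A-1)^2/(2A) * ln((A-1)/(A+1))
xi = 1 + (210-1)^2/(2*210) * ln((210-1)/(210 +1))
xi = 0.0094936

0.0094936


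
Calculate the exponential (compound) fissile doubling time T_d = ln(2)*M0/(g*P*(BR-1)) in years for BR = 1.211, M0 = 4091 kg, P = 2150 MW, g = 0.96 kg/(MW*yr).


Breeding gain G = BR - 1 = 1.211 - 1 = 0.211
Fissile production rate = g * P * G = 0.96 * 2150 * 0.211 = 435.504 kg/yr
T_d = ln(2) * M0 / (g * P * G)
T_d = ln(2) * 4091 / 435.504 = 6.5112 yr

6.5112


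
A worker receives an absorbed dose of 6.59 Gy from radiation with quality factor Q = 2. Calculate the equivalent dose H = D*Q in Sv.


H = D * Q
H = 6.59 * 2
H = 13.180 Sv

13.180


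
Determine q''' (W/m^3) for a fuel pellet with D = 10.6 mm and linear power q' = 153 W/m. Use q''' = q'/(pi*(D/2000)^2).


r = D / 2 / 1000 = 10.6 / 2 / 1000 = 0.0053 m
q''' = q' / (pi * r^2)
q''' = 153 / (pi * 0.0053^2)
q''' = 1.7338e+06 W/m^3

1.7338e+06


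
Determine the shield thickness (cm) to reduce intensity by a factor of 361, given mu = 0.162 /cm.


x = ln(factor) / mu
x = ln(361) / 0.162
x = 36.351 cm

36.351


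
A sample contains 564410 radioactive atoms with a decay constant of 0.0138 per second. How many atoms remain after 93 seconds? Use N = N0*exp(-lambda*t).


N = N0 * exp(-lambda * t)
N = 564410 * exp(-0.0138 * 93)
N = 156394

156394


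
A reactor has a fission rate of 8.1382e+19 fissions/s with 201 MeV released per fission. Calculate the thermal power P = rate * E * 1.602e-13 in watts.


P = fission_rate * E_MeV * 1.602e-13
P = 8.1382e+19 * 201 * 1.602e-13
P = 2.6205e+09 W

2.6205e+09


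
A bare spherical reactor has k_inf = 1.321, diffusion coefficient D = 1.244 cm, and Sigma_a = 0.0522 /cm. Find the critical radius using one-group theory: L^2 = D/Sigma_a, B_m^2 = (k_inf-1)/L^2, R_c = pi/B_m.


L^2 = D / Sigma_a = 1.244 / 0.0522 = 23.83142 cm^2
B_m^2 = (k_inf - 1) / L^2 = (1.321 - 1) / 23.83142 = 0.01346961 /cm^2
For a bare sphere: B_g = pi/R, so R_c = pi / sqrt(B_m^2)
R_c = pi / sqrt(0.01346961) = 27.069 cm

27.069


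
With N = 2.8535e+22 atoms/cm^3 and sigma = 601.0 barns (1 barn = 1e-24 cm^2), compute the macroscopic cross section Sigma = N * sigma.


Sigma = N * sigma_barns * 1e-24
Sigma = 2.8535e+22 * 601.0 * 1e-24
Sigma = 17.150 /cm

17.150


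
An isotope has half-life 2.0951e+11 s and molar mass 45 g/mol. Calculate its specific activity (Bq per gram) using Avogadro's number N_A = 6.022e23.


lambda = ln(2) / t_half = ln(2) / 2.0951e+11 = 3.308421e-12 /s
SA = lambda * N_A / M
SA = 3.308421e-12 * 6.022e23 / 45
SA = 4.4274e+10 Bq/g

4.4274e+10


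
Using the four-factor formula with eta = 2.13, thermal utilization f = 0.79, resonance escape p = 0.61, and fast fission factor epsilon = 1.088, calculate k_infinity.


k_inf = eta * f * p * epsilon
k_inf = 2.13 * 0.79 * 0.61 * 1.088
k_inf = 1.1168

1.1168


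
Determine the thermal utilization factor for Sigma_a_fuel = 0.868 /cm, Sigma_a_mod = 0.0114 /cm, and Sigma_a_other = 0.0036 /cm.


f = Sigma_a_fuel / (Sigma_a_fuel + Sigma_a_mod + Sigma_a_other)
f = 0.868 / (0.868 + 0.0114 + 0.0036)
f = 0.98301

0.98301


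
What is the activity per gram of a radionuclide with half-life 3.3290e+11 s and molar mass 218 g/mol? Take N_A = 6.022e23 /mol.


lambda = ln(2) / t_half = ln(2) / 3.3290e+11 = 2.082148e-12 /s
SA = lambda * N_A / M
SA = 2.082148e-12 * 6.022e23 / 218
SA = 5.7517e+09 Bq/g

5.7517e+09


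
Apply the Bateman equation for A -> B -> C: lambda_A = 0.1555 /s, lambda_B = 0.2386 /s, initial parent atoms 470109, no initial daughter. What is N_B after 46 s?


N_B(t) = lambda_A * N_A0 / (lambda_B - lambda_A) * [exp(-lambda_A*t) - exp(-lambda_B*t)]
exp(-0.1555*46) = 7.825130e-04; exp(-0.2386*46) = 1.711423e-05
N_B = 0.1555 * 470109 / (0.2386 - 0.1555) * (7.825130e-04 - 1.711423e-05)
N_B = 673.31

673.31


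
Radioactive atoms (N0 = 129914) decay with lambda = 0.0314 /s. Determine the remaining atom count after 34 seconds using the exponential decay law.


N = N0 * exp(-lambda * t)
N = 129914 * exp(-0.0314 * 34)
N = 44669

44669


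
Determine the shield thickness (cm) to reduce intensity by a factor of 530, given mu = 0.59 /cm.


x = ln(factor) / mu
x = ln(530) / 0.59
x = 10.632 cm

10.632


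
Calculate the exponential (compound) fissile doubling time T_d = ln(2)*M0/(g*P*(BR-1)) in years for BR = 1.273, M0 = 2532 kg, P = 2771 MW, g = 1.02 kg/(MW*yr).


Breeding gain G = BR - 1 = 1.273 - 1 = 0.273
Fissile production rate = g * P * G = 1.02 * 2771 * 0.273 = 771.61266 kg/yr
T_d = ln(2) * M0 / (g * P * G)
T_d = ln(2) * 2532 / 771.61266 = 2.2745 yr

2.2745


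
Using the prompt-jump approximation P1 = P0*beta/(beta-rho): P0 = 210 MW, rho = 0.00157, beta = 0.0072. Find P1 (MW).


P1/P0 = beta / (beta - rho)
P1/P0 = 0.0072 / (0.0072 - 0.00157) = 1.278863
P1 = 210 * 1.278863 = 268.56 MW

268.56


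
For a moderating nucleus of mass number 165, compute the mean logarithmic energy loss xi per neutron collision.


xi = 1 + (A-1)^2/(2A) * ln((A-1)/(A+1))
xi = 1 + (165-1)^2/(2*165) * ln((165-1)/(165 +1))
xi = 0.012072

0.012072


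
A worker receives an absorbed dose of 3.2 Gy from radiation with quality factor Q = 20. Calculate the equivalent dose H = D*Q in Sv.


H = D * Q
H = 3.2 * 20
H = 64.000 Sv

64.000


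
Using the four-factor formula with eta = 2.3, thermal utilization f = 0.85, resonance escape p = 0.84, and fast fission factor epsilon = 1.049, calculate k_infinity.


k_inf = eta * f * p * epsilon
k_inf = 2.3 * 0.85 * 0.84 * 1.049
k_inf = 1.7227

1.7227


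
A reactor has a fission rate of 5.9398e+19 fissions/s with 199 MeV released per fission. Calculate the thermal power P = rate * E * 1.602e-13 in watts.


P = fission_rate * E_MeV * 1.602e-13
P = 5.9398e+19 * 199 * 1.602e-13
P = 1.8936e+09 W

1.8936e+09


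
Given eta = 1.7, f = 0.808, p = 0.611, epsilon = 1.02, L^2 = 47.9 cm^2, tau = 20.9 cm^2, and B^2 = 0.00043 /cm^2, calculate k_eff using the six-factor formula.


k_inf = eta*f*p*eps = 1.7*0.808*0.611*1.02 = 0.8560550
P_TNL = 1/(1 + L^2*B^2) = 1/(1 + 47.9*0.00043) = 0.9798187
P_FNL = exp(-B^2*tau) = exp(-0.00043*20.9) = 0.9910533
k_eff = k_inf * P_TNL * P_FNL = 0.8560550 * 0.9798187 * 0.9910533
k_eff = 0.83127

0.83127


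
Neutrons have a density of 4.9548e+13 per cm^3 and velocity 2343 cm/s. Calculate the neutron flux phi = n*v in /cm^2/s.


phi = n * v
phi = 4.9548e+13 * 2343
phi = 1.1609e+17 /cm^2/s

1.1609e+17


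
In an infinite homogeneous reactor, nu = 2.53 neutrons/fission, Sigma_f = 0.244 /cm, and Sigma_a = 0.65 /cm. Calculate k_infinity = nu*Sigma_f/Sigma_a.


k_inf = nu * Sigma_f / Sigma_a
k_inf = 2.53 * 0.244 / 0.65
k_inf = 0.94972

0.94972


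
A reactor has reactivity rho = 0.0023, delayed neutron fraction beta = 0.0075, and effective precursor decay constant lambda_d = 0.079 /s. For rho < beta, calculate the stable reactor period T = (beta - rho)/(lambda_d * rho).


T = (beta - rho) / (lambda_d * rho)
T = (0.0075 - 0.0023) / (0.079 * 0.0023)
T = 28.619 s

28.619


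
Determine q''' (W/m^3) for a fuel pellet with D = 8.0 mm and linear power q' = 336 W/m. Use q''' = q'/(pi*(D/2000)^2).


r = D / 2 / 1000 = 8.0 / 2 / 1000 = 0.004 m
q''' = q' / (pi * r^2)
q''' = 336 / (pi * 0.004^2)
q''' = 6.6845e+06 W/m^3

6.6845e+06


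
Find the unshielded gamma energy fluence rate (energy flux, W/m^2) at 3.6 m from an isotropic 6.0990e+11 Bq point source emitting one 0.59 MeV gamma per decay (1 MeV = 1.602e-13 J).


psi = A * E * 1.602e-13 / (4*pi*r^2)
psi = 6.0990e+11 * 0.59 * 1.602e-13 / (4*pi*3.6^2)
psi = 3.5396e-04 W/m^2

3.5396e-04


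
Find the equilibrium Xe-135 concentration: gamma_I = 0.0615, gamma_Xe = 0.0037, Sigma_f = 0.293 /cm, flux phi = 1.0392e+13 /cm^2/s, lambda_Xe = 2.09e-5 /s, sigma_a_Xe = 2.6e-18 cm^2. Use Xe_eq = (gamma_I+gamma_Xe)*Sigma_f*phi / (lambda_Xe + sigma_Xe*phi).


Xe_eq = (gamma_I + gamma_Xe) * Sigma_f * phi / (lambda_Xe + sigma_Xe * phi)
Numerator = (0.0615 + 0.0037) * 0.293 * 1.0392e+13 = 1.985246e+11
Denominator = 2.09e-5 + 2.6e-18 * 1.0392e+13 = 4.791920e-05
Xe_eq = 1.985246e+11 / 4.791920e-05 = 4.1429e+15 /cm^3

4.1429e+15


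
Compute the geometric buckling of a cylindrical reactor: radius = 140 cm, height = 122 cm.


B^2 = (2.405/R)^2 + (pi/H)^2
B^2 = (2.405/140)^2 + (pi/122)^2
B^2 = 9.5820e-04 /cm^2

9.5820e-04


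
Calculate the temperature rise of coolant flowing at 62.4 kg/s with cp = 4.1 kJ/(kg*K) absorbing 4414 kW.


dT = Q / (m_dot * cp)
dT = 4414 / (62.4 * 4.1)
dT = 17.253 C

17.253


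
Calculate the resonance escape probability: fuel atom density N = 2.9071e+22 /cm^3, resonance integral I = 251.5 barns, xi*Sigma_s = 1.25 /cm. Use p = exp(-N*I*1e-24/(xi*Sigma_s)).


p = exp(-N * I * 1e-24 / (xi*Sigma_s))
p = exp(-2.9071e+22 * 251.5 * 1e-24 / 1.25)
p = 0.0028825

0.0028825


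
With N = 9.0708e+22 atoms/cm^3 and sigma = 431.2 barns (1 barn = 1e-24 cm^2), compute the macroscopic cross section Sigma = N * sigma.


Sigma = N * sigma_barns * 1e-24
Sigma = 9.0708e+22 * 431.2 * 1e-24
Sigma = 39.113 /cm

39.113


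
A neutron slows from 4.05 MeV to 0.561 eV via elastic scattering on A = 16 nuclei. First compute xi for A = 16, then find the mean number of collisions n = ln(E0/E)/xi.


xi = 1 + (A-1)^2/(2A)*ln((A-1)/(A+1)) = 0.1199467 (for A = 16)
n = ln(E0/E) / xi
n = ln(4.05e6 / 0.561) / 0.1199467
n = ln(7.219251e+06) / 0.1199467 = 131.66

131.66


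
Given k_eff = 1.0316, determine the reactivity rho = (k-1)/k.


rho = (k_eff - 1) / k_eff
rho = (1.0316 - 1) / 1.0316
rho = 0.030632

0.030632


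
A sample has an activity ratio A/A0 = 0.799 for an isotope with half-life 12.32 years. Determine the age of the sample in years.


lambda = ln(2) / t_half = ln(2) / 12.32 = 0.05626195 /yr
t = -ln(A/A0) / lambda
t = -ln(0.799) / 0.05626195
t = 3.9884 yr

3.9884


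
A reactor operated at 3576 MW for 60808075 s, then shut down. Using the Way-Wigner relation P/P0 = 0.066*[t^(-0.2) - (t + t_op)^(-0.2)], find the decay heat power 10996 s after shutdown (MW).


P/P0 = 0.066 * [t^(-0.2) - (t + t_op)^(-0.2)]
P/P0 = 0.066 * [10996^(-0.2) - (10996 + 60808075)^(-0.2)]
P/P0 = 0.066 * [0.1555081 - 0.02774547] = 0.008432334
P = 3576 * 0.008432334 = 30.154 MW

30.154


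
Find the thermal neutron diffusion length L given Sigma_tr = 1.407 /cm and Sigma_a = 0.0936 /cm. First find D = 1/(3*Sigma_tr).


D = 1 / (3 * Sigma_tr) = 1 / (3 * 1.407) = 0.2369107 cm
L = sqrt(D / Sigma_a)
L = sqrt(0.2369107 / 0.0936)
L = 1.5909 cm

1.5909


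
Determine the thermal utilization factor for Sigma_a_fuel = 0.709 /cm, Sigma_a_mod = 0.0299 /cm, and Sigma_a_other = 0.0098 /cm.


f = Sigma_a_fuel / (Sigma_a_fuel + Sigma_a_mod + Sigma_a_other)
f = 0.709 / (0.709 + 0.0299 + 0.0098)
f = 0.94697

0.94697


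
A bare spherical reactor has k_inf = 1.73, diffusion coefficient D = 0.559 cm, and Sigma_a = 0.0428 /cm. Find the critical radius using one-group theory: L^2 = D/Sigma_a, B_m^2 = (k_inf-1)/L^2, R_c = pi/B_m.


L^2 = D / Sigma_a = 0.559 / 0.0428 = 13.06075 cm^2
B_m^2 = (k_inf - 1) / L^2 = (1.73 - 1) / 13.06075 = 0.05589266 /cm^2
For a bare sphere: B_g = pi/R, so R_c = pi / sqrt(B_m^2)
R_c = pi / sqrt(0.05589266) = 13.288 cm

13.288


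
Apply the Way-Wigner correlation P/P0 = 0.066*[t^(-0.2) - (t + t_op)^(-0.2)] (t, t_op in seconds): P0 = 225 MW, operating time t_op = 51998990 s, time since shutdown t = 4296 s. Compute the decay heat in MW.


P/P0 = 0.066 * [t^(-0.2) - (t + t_op)^(-0.2)]
P/P0 = 0.066 * [4296^(-0.2) - (4296 + 51998990)^(-0.2)]
P/P0 = 0.066 * [0.1876667 - 0.02862819] = 0.01049654
P = 225 * 0.01049654 = 2.3617 MW

2.3617


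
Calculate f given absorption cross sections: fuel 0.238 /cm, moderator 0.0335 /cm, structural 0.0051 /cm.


f = Sigma_a_fuel / (Sigma_a_fuel + Sigma_a_mod + Sigma_a_other)
f = 0.238 / (0.238 + 0.0335 + 0.0051)
f = 0.86045

0.86045


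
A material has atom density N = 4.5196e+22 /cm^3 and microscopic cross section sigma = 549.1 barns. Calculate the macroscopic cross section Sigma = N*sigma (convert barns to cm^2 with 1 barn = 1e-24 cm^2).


Sigma = N * sigma_barns * 1e-24
Sigma = 4.5196e+22 * 549.1 * 1e-24
Sigma = 24.817 /cm

24.817


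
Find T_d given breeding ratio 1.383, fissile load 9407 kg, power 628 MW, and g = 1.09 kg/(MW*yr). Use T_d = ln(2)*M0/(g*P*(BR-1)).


Breeding gain G = BR - 1 = 1.383 - 1 = 0.383
Fissile production rate = g * P * G = 1.09 * 628 * 0.383 = 262.17116 kg/yr
T_d = ln(2) * M0 / (g * P * G)
T_d = ln(2) * 9407 / 262.17116 = 24.871 yr

24.871


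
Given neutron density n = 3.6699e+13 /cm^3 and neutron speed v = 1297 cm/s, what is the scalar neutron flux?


phi = n * v
phi = 3.6699e+13 * 1297
phi = 4.7599e+16 /cm^2/s

4.7599e+16


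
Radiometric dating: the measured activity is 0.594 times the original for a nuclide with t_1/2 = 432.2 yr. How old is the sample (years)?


lambda = ln(2) / t_half = ln(2) / 432.2 = 0.001603765 /yr
t = -ln(A/A0) / lambda
t = -ln(0.594) / 0.001603765
t = 324.78 yr

324.78


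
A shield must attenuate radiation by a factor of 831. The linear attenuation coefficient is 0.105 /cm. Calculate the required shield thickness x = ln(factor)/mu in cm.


x = ln(factor) / mu
x = ln(831) / 0.105
x = 64.025 cm

64.025


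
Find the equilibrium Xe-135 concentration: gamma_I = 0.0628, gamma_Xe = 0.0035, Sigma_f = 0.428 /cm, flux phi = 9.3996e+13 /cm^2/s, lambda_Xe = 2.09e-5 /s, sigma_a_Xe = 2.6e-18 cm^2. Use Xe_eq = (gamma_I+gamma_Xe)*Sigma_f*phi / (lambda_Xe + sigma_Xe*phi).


Xe_eq = (gamma_I + gamma_Xe) * Sigma_f * phi / (lambda_Xe + sigma_Xe * phi)
Numerator = (0.0628 + 0.0035) * 0.428 * 9.3996e+13 = 2.667268e+12
Denominator = 2.09e-5 + 2.6e-18 * 9.3996e+13 = 2.652896e-04
Xe_eq = 2.667268e+12 / 2.652896e-04 = 1.0054e+16 /cm^3

1.0054e+16


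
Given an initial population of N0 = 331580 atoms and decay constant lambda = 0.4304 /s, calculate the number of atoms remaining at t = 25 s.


N = N0 * exp(-lambda * t)
N = 331580 * exp(-0.4304 * 25)
N = 7.0401

7.0401


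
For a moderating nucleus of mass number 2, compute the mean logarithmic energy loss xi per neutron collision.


xi = 1 + (A-1)^2/(2A) * ln((A-1)/(A+1))
xi = 1 + (2-1)^2/(2*2) * ln((2-1)/(2 +1))
xi = 0.72535

0.72535


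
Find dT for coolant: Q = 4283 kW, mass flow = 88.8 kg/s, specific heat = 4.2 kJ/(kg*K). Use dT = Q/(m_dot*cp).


dT = Q / (m_dot * cp)
dT = 4283 / (88.8 * 4.2)
dT = 11.484 C

11.484


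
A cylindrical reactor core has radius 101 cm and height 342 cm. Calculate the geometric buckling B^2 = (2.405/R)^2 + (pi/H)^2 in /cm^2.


B^2 = (2.405/R)^2 + (pi/H)^2
B^2 = (2.405/101)^2 + (pi/342)^2
B^2 = 6.5139e-04 /cm^2

6.5139e-04


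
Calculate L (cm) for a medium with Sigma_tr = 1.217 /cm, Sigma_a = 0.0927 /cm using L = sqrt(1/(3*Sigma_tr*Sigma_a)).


D = 1 / (3 * Sigma_tr) = 1 / (3 * 1.217) = 0.2738976 cm
L = sqrt(D / Sigma_a)
L = sqrt(0.2738976 / 0.0927)
L = 1.7189 cm

1.7189


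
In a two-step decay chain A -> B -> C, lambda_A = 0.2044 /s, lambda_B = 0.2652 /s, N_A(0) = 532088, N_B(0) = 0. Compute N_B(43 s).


N_B(t) = lambda_A * N_A0 / (lambda_B - lambda_A) * [exp(-lambda_A*t) - exp(-lambda_B*t)]
exp(-0.2044*43) = 1.523698e-04; exp(-0.2652*43) = 1.115525e-05
N_B = 0.2044 * 532088 / (0.2652 - 0.2044) * (1.523698e-04 - 1.115525e-05)
N_B = 252.60

252.60


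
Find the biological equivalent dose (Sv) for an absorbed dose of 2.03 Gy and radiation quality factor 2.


H = D * Q
H = 2.03 * 2
H = 4.0600 Sv

4.0600


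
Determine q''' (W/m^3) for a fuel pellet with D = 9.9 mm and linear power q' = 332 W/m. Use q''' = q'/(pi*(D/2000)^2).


r = D / 2 / 1000 = 9.9 / 2 / 1000 = 0.00495 m
q''' = q' / (pi * r^2)
q''' = 332 / (pi * 0.00495^2)
q''' = 4.3130e+06 W/m^3

4.3130e+06


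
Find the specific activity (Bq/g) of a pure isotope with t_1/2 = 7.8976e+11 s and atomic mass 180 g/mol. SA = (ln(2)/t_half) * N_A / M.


lambda = ln(2) / t_half = ln(2) / 7.8976e+11 = 8.776681e-13 /s
SA = lambda * N_A / M
SA = 8.776681e-13 * 6.022e23 / 180
SA = 2.9363e+09 Bq/g

2.9363e+09


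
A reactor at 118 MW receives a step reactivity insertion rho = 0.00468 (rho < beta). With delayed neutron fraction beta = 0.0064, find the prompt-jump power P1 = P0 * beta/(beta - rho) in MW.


P1/P0 = beta / (beta - rho)
P1/P0 = 0.0064 / (0.0064 - 0.00468) = 3.720930
P1 = 118 * 3.720930 = 439.07 MW

439.07


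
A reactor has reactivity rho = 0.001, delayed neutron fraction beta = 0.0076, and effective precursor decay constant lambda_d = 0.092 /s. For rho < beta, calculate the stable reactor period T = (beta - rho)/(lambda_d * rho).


T = (beta - rho) / (lambda_d * rho)
T = (0.0076 - 0.001) / (0.092 * 0.001)
T = 71.739 s

71.739


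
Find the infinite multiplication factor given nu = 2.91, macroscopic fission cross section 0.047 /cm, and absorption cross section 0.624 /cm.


k_inf = nu * Sigma_f / Sigma_a
k_inf = 2.91 * 0.047 / 0.624
k_inf = 0.21918

0.21918


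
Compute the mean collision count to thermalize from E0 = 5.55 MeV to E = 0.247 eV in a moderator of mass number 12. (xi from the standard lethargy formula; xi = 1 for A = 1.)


xi = 1 + (A-1)^2/(2A)*ln((A-1)/(A+1)) = 0.1577690 (for A = 12)
n = ln(E0/E) / xi
n = ln(5.55e6 / 0.247) / 0.1577690
n = ln(2.246964e+07) / 0.1577690 = 107.29

107.29


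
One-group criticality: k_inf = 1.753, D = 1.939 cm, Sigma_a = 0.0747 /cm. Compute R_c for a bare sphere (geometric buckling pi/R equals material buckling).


L^2 = D / Sigma_a = 1.939 / 0.0747 = 25.95716 cm^2
B_m^2 = (k_inf - 1) / L^2 = (1.753 - 1) / 25.95716 = 0.02900934 /cm^2
For a bare sphere: B_g = pi/R, so R_c = pi / sqrt(B_m^2)
R_c = pi / sqrt(0.02900934) = 18.445 cm

18.445


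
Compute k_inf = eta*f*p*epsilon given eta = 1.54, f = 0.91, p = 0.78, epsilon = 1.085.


k_inf = eta * f * p * epsilon
k_inf = 1.54 * 0.91 * 0.78 * 1.085
k_inf = 1.1860

1.1860


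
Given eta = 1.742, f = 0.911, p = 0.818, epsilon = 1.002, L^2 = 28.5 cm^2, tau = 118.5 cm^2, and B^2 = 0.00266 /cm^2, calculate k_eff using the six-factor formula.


k_inf = eta*f*p*eps = 1.742*0.911*0.818*1.002 = 1.300731
P_TNL = 1/(1 + L^2*B^2) = 1/(1 + 28.5*0.00266) = 0.9295322
P_FNL = exp(-B^2*tau) = exp(-0.00266*118.5) = 0.7296356
k_eff = k_inf * P_TNL * P_FNL = 1.300731 * 0.9295322 * 0.7296356
k_eff = 0.88218

0.88218
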